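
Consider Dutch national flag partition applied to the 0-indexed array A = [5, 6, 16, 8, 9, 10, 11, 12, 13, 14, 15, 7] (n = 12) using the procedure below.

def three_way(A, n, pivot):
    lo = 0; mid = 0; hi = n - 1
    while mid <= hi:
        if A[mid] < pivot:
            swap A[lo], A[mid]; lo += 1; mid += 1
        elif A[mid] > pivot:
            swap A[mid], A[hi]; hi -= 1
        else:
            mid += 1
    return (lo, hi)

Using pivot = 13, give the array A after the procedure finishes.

pivot = 13; lo=0, mid=0, hi=11
A[mid]=5<13: swap A[0],A[0]; lo=1,mid=1 → [5, 6, 16, 8, 9, 10, 11, 12, 13, 14, 15, 7]
A[mid]=6<13: swap A[1],A[1]; lo=2,mid=2 → [5, 6, 16, 8, 9, 10, 11, 12, 13, 14, 15, 7]
A[mid]=16>13: swap A[2],A[11]; hi=10 → [5, 6, 7, 8, 9, 10, 11, 12, 13, 14, 15, 16]
A[mid]=7<13: swap A[2],A[2]; lo=3,mid=3 → [5, 6, 7, 8, 9, 10, 11, 12, 13, 14, 15, 16]
A[mid]=8<13: swap A[3],A[3]; lo=4,mid=4 → [5, 6, 7, 8, 9, 10, 11, 12, 13, 14, 15, 16]
A[mid]=9<13: swap A[4],A[4]; lo=5,mid=5 → [5, 6, 7, 8, 9, 10, 11, 12, 13, 14, 15, 16]
A[mid]=10<13: swap A[5],A[5]; lo=6,mid=6 → [5, 6, 7, 8, 9, 10, 11, 12, 13, 14, 15, 16]
A[mid]=11<13: swap A[6],A[6]; lo=7,mid=7 → [5, 6, 7, 8, 9, 10, 11, 12, 13, 14, 15, 16]
A[mid]=12<13: swap A[7],A[7]; lo=8,mid=8 → [5, 6, 7, 8, 9, 10, 11, 12, 13, 14, 15, 16]
A[mid]=13=13: mid=9
A[mid]=14>13: swap A[9],A[10]; hi=9 → [5, 6, 7, 8, 9, 10, 11, 12, 13, 15, 14, 16]
A[mid]=15>13: swap A[9],A[9]; hi=8 → [5, 6, 7, 8, 9, 10, 11, 12, 13, 15, 14, 16]
end: lo=8, hi=8; A = [5, 6, 7, 8, 9, 10, 11, 12, 13, 15, 14, 16]

[5, 6, 7, 8, 9, 10, 11, 12, 13, 15, 14, 16]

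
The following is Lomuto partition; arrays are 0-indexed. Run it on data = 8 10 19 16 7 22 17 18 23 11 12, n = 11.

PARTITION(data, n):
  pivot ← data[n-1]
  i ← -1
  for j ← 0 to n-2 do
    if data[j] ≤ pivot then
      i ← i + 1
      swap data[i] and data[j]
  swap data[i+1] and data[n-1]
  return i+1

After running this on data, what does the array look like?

8 10 7 11 12 22 17 18 23 16 19

pivot=12, i=-1
j=0: 8≤12, i=0, swap(0,0) ⇒ 8 10 19 16 7 22 17 18 23 11 12
j=1: 10≤12, i=1, swap(1,1) ⇒ 8 10 19 16 7 22 17 18 23 11 12
j=2: 19>12, skip
j=3: 16>12, skip
j=4: 7≤12, i=2, swap(2,4) ⇒ 8 10 7 16 19 22 17 18 23 11 12
j=5: 22>12, skip
j=6: 17>12, skip
j=7: 18>12, skip
j=8: 23>12, skip
j=9: 11≤12, i=3, swap(3,9) ⇒ 8 10 7 11 19 22 17 18 23 16 12
swap(4,10) ⇒ 8 10 7 11 12 22 17 18 23 16 19; return 4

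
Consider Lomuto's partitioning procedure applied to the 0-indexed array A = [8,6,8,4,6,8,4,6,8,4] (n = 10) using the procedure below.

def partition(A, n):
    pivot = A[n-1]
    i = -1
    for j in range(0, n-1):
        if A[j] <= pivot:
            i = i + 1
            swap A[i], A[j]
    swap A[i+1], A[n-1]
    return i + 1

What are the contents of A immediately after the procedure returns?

pivot = A[9] = 4; i = -1
j=0: A[0]=8 > 4 → no swap
j=1: A[1]=6 > 4 → no swap
j=2: A[2]=8 > 4 → no swap
j=3: A[3]=4 ≤ 4 → i=0, swap A[0],A[3] → [4,6,8,8,6,8,4,6,8,4]
j=4: A[4]=6 > 4 → no swap
j=5: A[5]=8 > 4 → no swap
j=6: A[6]=4 ≤ 4 → i=1, swap A[1],A[6] → [4,4,8,8,6,8,6,6,8,4]
j=7: A[7]=6 > 4 → no swap
j=8: A[8]=8 > 4 → no swap
final swap A[2],A[9] → [4,4,4,8,6,8,6,6,8,8]; return 2

[4,4,4,8,6,8,6,6,8,8]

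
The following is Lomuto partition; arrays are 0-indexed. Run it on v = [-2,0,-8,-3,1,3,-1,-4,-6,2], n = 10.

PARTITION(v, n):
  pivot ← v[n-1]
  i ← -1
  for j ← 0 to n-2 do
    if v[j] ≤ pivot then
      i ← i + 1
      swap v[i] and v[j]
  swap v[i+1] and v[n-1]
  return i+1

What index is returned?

8

pivot=2, i=-1
j=0: -2≤2, i=0, swap(0,0) ⇒ [-2,0,-8,-3,1,3,-1,-4,-6,2]
j=1: 0≤2, i=1, swap(1,1) ⇒ [-2,0,-8,-3,1,3,-1,-4,-6,2]
j=2: -8≤2, i=2, swap(2,2) ⇒ [-2,0,-8,-3,1,3,-1,-4,-6,2]
j=3: -3≤2, i=3, swap(3,3) ⇒ [-2,0,-8,-3,1,3,-1,-4,-6,2]
j=4: 1≤2, i=4, swap(4,4) ⇒ [-2,0,-8,-3,1,3,-1,-4,-6,2]
j=5: 3>2, skip
j=6: -1≤2, i=5, swap(5,6) ⇒ [-2,0,-8,-3,1,-1,3,-4,-6,2]
j=7: -4≤2, i=6, swap(6,7) ⇒ [-2,0,-8,-3,1,-1,-4,3,-6,2]
j=8: -6≤2, i=7, swap(7,8) ⇒ [-2,0,-8,-3,1,-1,-4,-6,3,2]
swap(8,9) ⇒ [-2,0,-8,-3,1,-1,-4,-6,2,3]; return 8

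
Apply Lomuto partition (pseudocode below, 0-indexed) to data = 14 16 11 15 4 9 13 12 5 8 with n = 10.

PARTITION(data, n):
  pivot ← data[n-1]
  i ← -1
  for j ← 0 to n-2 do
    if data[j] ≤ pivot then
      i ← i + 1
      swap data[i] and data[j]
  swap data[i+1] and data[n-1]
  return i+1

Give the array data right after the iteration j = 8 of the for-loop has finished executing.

4 5 11 15 14 9 13 12 16 8

pivot=8, i=-1
j=0: 14>8, skip
j=1: 16>8, skip
j=2: 11>8, skip
j=3: 15>8, skip
j=4: 4≤8, i=0, swap(0,4) ⇒ 4 16 11 15 14 9 13 12 5 8
j=5: 9>8, skip
j=6: 13>8, skip
j=7: 12>8, skip
j=8: 5≤8, i=1, swap(1,8) ⇒ 4 5 11 15 14 9 13 12 16 8
(after j=8) data = 4 5 11 15 14 9 13 12 16 8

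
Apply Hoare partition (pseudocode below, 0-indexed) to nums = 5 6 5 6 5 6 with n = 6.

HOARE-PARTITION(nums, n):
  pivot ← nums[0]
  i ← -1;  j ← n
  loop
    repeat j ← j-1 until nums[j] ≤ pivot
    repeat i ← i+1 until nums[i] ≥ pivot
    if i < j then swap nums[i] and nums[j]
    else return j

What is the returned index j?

1

pivot=5
j stops at 4 (5), i stops at 0 (5); swap ⇒ 5 6 5 6 5 6
j stops at 2 (5), i stops at 1 (6); swap ⇒ 5 5 6 6 5 6
j stops at 1, i stops at 2; i≥j ⇒ return 1. nums=5 5 6 6 5 6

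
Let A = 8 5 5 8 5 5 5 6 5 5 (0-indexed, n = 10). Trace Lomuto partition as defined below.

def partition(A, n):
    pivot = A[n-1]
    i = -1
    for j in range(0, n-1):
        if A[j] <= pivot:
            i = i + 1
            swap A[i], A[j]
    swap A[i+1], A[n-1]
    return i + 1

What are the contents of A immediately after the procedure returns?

5 5 5 5 5 5 5 6 8 8

pivot=5, i=-1
j=0: 8>5, skip
j=1: 5≤5, i=0, swap(0,1) ⇒ 5 8 5 8 5 5 5 6 5 5
j=2: 5≤5, i=1, swap(1,2) ⇒ 5 5 8 8 5 5 5 6 5 5
j=3: 8>5, skip
j=4: 5≤5, i=2, swap(2,4) ⇒ 5 5 5 8 8 5 5 6 5 5
j=5: 5≤5, i=3, swap(3,5) ⇒ 5 5 5 5 8 8 5 6 5 5
j=6: 5≤5, i=4, swap(4,6) ⇒ 5 5 5 5 5 8 8 6 5 5
j=7: 6>5, skip
j=8: 5≤5, i=5, swap(5,8) ⇒ 5 5 5 5 5 5 8 6 8 5
swap(6,9) ⇒ 5 5 5 5 5 5 5 6 8 8; return 6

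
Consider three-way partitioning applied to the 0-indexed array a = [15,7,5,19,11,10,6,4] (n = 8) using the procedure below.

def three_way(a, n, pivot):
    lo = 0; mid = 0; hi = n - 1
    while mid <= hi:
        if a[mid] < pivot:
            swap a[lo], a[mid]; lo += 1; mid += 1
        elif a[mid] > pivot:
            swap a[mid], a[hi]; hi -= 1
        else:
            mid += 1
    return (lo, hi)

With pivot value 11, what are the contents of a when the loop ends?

[4,7,5,6,10,11,19,15]

lo=0 mid=0 hi=7
15>11: swap(0,7), hi=6 ⇒ [4,7,5,19,11,10,6,15]
4<11: swap(0,0), lo=1 mid=1 ⇒ [4,7,5,19,11,10,6,15]
7<11: swap(1,1), lo=2 mid=2 ⇒ [4,7,5,19,11,10,6,15]
5<11: swap(2,2), lo=3 mid=3 ⇒ [4,7,5,19,11,10,6,15]
19>11: swap(3,6), hi=5 ⇒ [4,7,5,6,11,10,19,15]
6<11: swap(3,3), lo=4 mid=4 ⇒ [4,7,5,6,11,10,19,15]
11=11: mid=5
10<11: swap(4,5), lo=5 mid=6 ⇒ [4,7,5,6,10,11,19,15]
done. lo=5 hi=5; a=[4,7,5,6,10,11,19,15]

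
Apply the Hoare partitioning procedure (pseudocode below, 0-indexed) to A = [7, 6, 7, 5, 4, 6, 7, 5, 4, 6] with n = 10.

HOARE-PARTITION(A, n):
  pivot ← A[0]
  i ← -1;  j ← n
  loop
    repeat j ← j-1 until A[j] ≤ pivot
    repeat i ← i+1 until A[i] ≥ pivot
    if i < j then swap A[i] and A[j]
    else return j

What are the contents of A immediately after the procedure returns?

[6, 6, 4, 5, 4, 6, 5, 7, 7, 7]

pivot=7
j stops at 9 (6), i stops at 0 (7); swap ⇒ [6, 6, 7, 5, 4, 6, 7, 5, 4, 7]
j stops at 8 (4), i stops at 2 (7); swap ⇒ [6, 6, 4, 5, 4, 6, 7, 5, 7, 7]
j stops at 7 (5), i stops at 6 (7); swap ⇒ [6, 6, 4, 5, 4, 6, 5, 7, 7, 7]
j stops at 6, i stops at 7; i≥j ⇒ return 6. A=[6, 6, 4, 5, 4, 6, 5, 7, 7, 7]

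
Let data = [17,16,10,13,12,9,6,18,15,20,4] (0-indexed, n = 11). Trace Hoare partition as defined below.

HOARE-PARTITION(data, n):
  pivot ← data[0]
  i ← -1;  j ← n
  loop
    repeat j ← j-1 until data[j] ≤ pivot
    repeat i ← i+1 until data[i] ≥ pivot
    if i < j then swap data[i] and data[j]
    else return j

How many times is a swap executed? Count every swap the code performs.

pivot = data[0] = 17; i = -1, j = 11
j→10 (data[10]=4≤17), i→0 (data[0]=17≥17); i<j, swap → [4,16,10,13,12,9,6,18,15,20,17]
j→8 (data[8]=15≤17), i→7 (data[7]=18≥17); i<j, swap → [4,16,10,13,12,9,6,15,18,20,17]
j→7, i→8; i≥j, return j=7. data = [4,16,10,13,12,9,6,15,18,20,17]

2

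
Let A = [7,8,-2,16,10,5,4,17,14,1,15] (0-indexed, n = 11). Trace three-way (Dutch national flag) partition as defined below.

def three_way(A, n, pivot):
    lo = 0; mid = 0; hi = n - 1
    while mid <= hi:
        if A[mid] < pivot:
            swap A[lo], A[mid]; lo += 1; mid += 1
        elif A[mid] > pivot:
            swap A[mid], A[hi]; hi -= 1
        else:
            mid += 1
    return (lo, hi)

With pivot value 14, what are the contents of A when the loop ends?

pivot = 14; lo=0, mid=0, hi=10
A[mid]=7<14: swap A[0],A[0]; lo=1,mid=1 → [7,8,-2,16,10,5,4,17,14,1,15]
A[mid]=8<14: swap A[1],A[1]; lo=2,mid=2 → [7,8,-2,16,10,5,4,17,14,1,15]
A[mid]=-2<14: swap A[2],A[2]; lo=3,mid=3 → [7,8,-2,16,10,5,4,17,14,1,15]
A[mid]=16>14: swap A[3],A[10]; hi=9 → [7,8,-2,15,10,5,4,17,14,1,16]
A[mid]=15>14: swap A[3],A[9]; hi=8 → [7,8,-2,1,10,5,4,17,14,15,16]
A[mid]=1<14: swap A[3],A[3]; lo=4,mid=4 → [7,8,-2,1,10,5,4,17,14,15,16]
A[mid]=10<14: swap A[4],A[4]; lo=5,mid=5 → [7,8,-2,1,10,5,4,17,14,15,16]
A[mid]=5<14: swap A[5],A[5]; lo=6,mid=6 → [7,8,-2,1,10,5,4,17,14,15,16]
A[mid]=4<14: swap A[6],A[6]; lo=7,mid=7 → [7,8,-2,1,10,5,4,17,14,15,16]
A[mid]=17>14: swap A[7],A[8]; hi=7 → [7,8,-2,1,10,5,4,14,17,15,16]
A[mid]=14=14: mid=8
end: lo=7, hi=7; A = [7,8,-2,1,10,5,4,14,17,15,16]

[7,8,-2,1,10,5,4,14,17,15,16]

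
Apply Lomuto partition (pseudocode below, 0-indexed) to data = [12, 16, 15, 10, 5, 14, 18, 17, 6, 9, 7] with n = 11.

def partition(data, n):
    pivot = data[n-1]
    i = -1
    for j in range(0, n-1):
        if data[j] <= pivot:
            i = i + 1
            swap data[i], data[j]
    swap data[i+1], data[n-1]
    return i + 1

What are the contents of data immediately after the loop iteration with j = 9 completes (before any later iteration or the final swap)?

[5, 6, 15, 10, 12, 14, 18, 17, 16, 9, 7]

pivot = data[10] = 7; i = -1
j=0: data[0]=12 > 7 → no swap
j=1: data[1]=16 > 7 → no swap
j=2: data[2]=15 > 7 → no swap
j=3: data[3]=10 > 7 → no swap
j=4: data[4]=5 ≤ 7 → i=0, swap data[0],data[4] → [5, 16, 15, 10, 12, 14, 18, 17, 6, 9, 7]
j=5: data[5]=14 > 7 → no swap
j=6: data[6]=18 > 7 → no swap
j=7: data[7]=17 > 7 → no swap
j=8: data[8]=6 ≤ 7 → i=1, swap data[1],data[8] → [5, 6, 15, 10, 12, 14, 18, 17, 16, 9, 7]
j=9: data[9]=9 > 7 → no swap
(after j=9) data = [5, 6, 15, 10, 12, 14, 18, 17, 16, 9, 7]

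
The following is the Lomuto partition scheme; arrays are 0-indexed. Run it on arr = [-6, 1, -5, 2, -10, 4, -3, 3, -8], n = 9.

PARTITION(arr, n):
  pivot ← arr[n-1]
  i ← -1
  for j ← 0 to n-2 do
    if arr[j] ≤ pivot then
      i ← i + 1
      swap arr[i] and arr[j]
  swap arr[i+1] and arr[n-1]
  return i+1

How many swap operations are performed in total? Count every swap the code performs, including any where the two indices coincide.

pivot=-8, i=-1
j=0: -6>-8, skip
j=1: 1>-8, skip
j=2: -5>-8, skip
j=3: 2>-8, skip
j=4: -10≤-8, i=0, swap(0,4) ⇒ [-10, 1, -5, 2, -6, 4, -3, 3, -8]
j=5: 4>-8, skip
j=6: -3>-8, skip
j=7: 3>-8, skip
swap(1,8) ⇒ [-10, -8, -5, 2, -6, 4, -3, 3, 1]; return 1

2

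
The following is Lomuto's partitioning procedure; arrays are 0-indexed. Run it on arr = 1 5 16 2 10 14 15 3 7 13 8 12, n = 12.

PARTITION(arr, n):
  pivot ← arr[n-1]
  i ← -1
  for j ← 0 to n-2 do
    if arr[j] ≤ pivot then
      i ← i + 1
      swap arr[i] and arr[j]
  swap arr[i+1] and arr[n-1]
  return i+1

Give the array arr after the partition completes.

pivot = arr[11] = 12; i = -1
j=0: arr[0]=1 ≤ 12 → i=0, swap arr[0],arr[0] (no change) → 1 5 16 2 10 14 15 3 7 13 8 12
j=1: arr[1]=5 ≤ 12 → i=1, swap arr[1],arr[1] (no change) → 1 5 16 2 10 14 15 3 7 13 8 12
j=2: arr[2]=16 > 12 → no swap
j=3: arr[3]=2 ≤ 12 → i=2, swap arr[2],arr[3] → 1 5 2 16 10 14 15 3 7 13 8 12
j=4: arr[4]=10 ≤ 12 → i=3, swap arr[3],arr[4] → 1 5 2 10 16 14 15 3 7 13 8 12
j=5: arr[5]=14 > 12 → no swap
j=6: arr[6]=15 > 12 → no swap
j=7: arr[7]=3 ≤ 12 → i=4, swap arr[4],arr[7] → 1 5 2 10 3 14 15 16 7 13 8 12
j=8: arr[8]=7 ≤ 12 → i=5, swap arr[5],arr[8] → 1 5 2 10 3 7 15 16 14 13 8 12
j=9: arr[9]=13 > 12 → no swap
j=10: arr[10]=8 ≤ 12 → i=6, swap arr[6],arr[10] → 1 5 2 10 3 7 8 16 14 13 15 12
final swap arr[7],arr[11] → 1 5 2 10 3 7 8 12 14 13 15 16; return 7

1 5 2 10 3 7 8 12 14 13 15 16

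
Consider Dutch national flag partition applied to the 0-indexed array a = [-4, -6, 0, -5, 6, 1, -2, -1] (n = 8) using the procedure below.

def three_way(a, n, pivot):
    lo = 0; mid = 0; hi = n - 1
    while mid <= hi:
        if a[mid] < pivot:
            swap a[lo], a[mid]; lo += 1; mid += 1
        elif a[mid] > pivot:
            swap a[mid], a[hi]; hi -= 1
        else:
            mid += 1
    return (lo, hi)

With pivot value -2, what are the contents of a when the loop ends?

lo=0 mid=0 hi=7
-4<-2: swap(0,0), lo=1 mid=1 ⇒ [-4, -6, 0, -5, 6, 1, -2, -1]
-6<-2: swap(1,1), lo=2 mid=2 ⇒ [-4, -6, 0, -5, 6, 1, -2, -1]
0>-2: swap(2,7), hi=6 ⇒ [-4, -6, -1, -5, 6, 1, -2, 0]
-1>-2: swap(2,6), hi=5 ⇒ [-4, -6, -2, -5, 6, 1, -1, 0]
-2=-2: mid=3
-5<-2: swap(2,3), lo=3 mid=4 ⇒ [-4, -6, -5, -2, 6, 1, -1, 0]
6>-2: swap(4,5), hi=4 ⇒ [-4, -6, -5, -2, 1, 6, -1, 0]
1>-2: swap(4,4), hi=3 ⇒ [-4, -6, -5, -2, 1, 6, -1, 0]
done. lo=3 hi=3; a=[-4, -6, -5, -2, 1, 6, -1, 0]

[-4, -6, -5, -2, 1, 6, -1, 0]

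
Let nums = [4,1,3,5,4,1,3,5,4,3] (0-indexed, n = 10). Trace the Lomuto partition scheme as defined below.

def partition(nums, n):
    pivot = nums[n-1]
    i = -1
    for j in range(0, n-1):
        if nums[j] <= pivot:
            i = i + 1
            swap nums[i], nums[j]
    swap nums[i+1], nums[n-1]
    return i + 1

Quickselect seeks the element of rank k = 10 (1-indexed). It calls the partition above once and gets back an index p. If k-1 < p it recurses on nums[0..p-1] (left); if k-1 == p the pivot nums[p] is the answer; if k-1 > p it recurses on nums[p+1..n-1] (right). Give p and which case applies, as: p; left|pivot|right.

4; right

pivot = nums[9] = 3; i = -1
j=0: nums[0]=4 > 3 → no swap
j=1: nums[1]=1 ≤ 3 → i=0, swap nums[0],nums[1] → [1,4,3,5,4,1,3,5,4,3]
j=2: nums[2]=3 ≤ 3 → i=1, swap nums[1],nums[2] → [1,3,4,5,4,1,3,5,4,3]
j=3: nums[3]=5 > 3 → no swap
j=4: nums[4]=4 > 3 → no swap
j=5: nums[5]=1 ≤ 3 → i=2, swap nums[2],nums[5] → [1,3,1,5,4,4,3,5,4,3]
j=6: nums[6]=3 ≤ 3 → i=3, swap nums[3],nums[6] → [1,3,1,3,4,4,5,5,4,3]
j=7: nums[7]=5 > 3 → no swap
j=8: nums[8]=4 > 3 → no swap
final swap nums[4],nums[9] → [1,3,1,3,3,4,5,5,4,4]; return 4
p = 4; k-1 = 9 > 4 ⇒ right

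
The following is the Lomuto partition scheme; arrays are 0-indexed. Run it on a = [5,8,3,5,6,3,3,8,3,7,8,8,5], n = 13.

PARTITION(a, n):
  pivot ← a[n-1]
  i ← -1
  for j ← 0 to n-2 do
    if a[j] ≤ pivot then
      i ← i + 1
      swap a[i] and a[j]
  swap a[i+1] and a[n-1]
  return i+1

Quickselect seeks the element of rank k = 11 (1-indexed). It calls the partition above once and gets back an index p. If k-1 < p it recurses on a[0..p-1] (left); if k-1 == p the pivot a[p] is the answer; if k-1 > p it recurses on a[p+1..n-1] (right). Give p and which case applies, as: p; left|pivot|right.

6; right

pivot=5, i=-1
j=0: 5≤5, i=0, swap(0,0) ⇒ [5,8,3,5,6,3,3,8,3,7,8,8,5]
j=1: 8>5, skip
j=2: 3≤5, i=1, swap(1,2) ⇒ [5,3,8,5,6,3,3,8,3,7,8,8,5]
j=3: 5≤5, i=2, swap(2,3) ⇒ [5,3,5,8,6,3,3,8,3,7,8,8,5]
j=4: 6>5, skip
j=5: 3≤5, i=3, swap(3,5) ⇒ [5,3,5,3,6,8,3,8,3,7,8,8,5]
j=6: 3≤5, i=4, swap(4,6) ⇒ [5,3,5,3,3,8,6,8,3,7,8,8,5]
j=7: 8>5, skip
j=8: 3≤5, i=5, swap(5,8) ⇒ [5,3,5,3,3,3,6,8,8,7,8,8,5]
j=9: 7>5, skip
j=10: 8>5, skip
j=11: 8>5, skip
swap(6,12) ⇒ [5,3,5,3,3,3,5,8,8,7,8,8,6]; return 6
p = 6; k-1 = 10 > 6 ⇒ right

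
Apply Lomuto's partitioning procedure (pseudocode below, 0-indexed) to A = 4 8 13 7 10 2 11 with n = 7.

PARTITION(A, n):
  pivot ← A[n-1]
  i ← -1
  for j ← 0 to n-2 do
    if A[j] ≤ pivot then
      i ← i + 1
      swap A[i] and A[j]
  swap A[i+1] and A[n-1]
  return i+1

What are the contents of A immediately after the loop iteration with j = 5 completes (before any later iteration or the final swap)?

pivot=11, i=-1
j=0: 4≤11, i=0, swap(0,0) ⇒ 4 8 13 7 10 2 11
j=1: 8≤11, i=1, swap(1,1) ⇒ 4 8 13 7 10 2 11
j=2: 13>11, skip
j=3: 7≤11, i=2, swap(2,3) ⇒ 4 8 7 13 10 2 11
j=4: 10≤11, i=3, swap(3,4) ⇒ 4 8 7 10 13 2 11
j=5: 2≤11, i=4, swap(4,5) ⇒ 4 8 7 10 2 13 11
(after j=5) A = 4 8 7 10 2 13 11

4 8 7 10 2 13 11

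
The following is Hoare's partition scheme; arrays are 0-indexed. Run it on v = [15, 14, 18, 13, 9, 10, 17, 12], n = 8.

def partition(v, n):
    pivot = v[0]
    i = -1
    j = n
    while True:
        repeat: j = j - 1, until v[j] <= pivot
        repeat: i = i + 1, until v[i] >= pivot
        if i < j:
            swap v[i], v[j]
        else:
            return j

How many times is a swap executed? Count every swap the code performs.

pivot=15
j stops at 7 (12), i stops at 0 (15); swap ⇒ [12, 14, 18, 13, 9, 10, 17, 15]
j stops at 5 (10), i stops at 2 (18); swap ⇒ [12, 14, 10, 13, 9, 18, 17, 15]
j stops at 4, i stops at 5; i≥j ⇒ return 4. v=[12, 14, 10, 13, 9, 18, 17, 15]

2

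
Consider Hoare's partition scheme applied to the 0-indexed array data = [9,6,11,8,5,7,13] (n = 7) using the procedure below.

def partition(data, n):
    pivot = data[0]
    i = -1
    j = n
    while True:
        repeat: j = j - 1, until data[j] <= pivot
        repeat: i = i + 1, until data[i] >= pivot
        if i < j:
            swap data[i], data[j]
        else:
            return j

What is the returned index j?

pivot=9
j stops at 5 (7), i stops at 0 (9); swap ⇒ [7,6,11,8,5,9,13]
j stops at 4 (5), i stops at 2 (11); swap ⇒ [7,6,5,8,11,9,13]
j stops at 3, i stops at 4; i≥j ⇒ return 3. data=[7,6,5,8,11,9,13]

3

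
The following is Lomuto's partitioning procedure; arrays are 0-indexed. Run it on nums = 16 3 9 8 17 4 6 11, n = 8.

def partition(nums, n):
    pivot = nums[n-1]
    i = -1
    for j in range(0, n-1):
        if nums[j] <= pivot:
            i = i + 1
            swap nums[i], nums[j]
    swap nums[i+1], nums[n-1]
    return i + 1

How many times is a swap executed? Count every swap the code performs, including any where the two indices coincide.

6

pivot = nums[7] = 11; i = -1
j=0: nums[0]=16 > 11 → no swap
j=1: nums[1]=3 ≤ 11 → i=0, swap nums[0],nums[1] → 3 16 9 8 17 4 6 11
j=2: nums[2]=9 ≤ 11 → i=1, swap nums[1],nums[2] → 3 9 16 8 17 4 6 11
j=3: nums[3]=8 ≤ 11 → i=2, swap nums[2],nums[3] → 3 9 8 16 17 4 6 11
j=4: nums[4]=17 > 11 → no swap
j=5: nums[5]=4 ≤ 11 → i=3, swap nums[3],nums[5] → 3 9 8 4 17 16 6 11
j=6: nums[6]=6 ≤ 11 → i=4, swap nums[4],nums[6] → 3 9 8 4 6 16 17 11
final swap nums[5],nums[7] → 3 9 8 4 6 11 17 16; return 5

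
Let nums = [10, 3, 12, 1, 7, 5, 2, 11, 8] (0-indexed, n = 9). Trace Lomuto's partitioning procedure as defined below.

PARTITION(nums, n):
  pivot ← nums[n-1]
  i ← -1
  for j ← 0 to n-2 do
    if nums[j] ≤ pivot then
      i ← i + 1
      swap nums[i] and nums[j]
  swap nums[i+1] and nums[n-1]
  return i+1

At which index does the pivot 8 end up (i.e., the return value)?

5

pivot=8, i=-1
j=0: 10>8, skip
j=1: 3≤8, i=0, swap(0,1) ⇒ [3, 10, 12, 1, 7, 5, 2, 11, 8]
j=2: 12>8, skip
j=3: 1≤8, i=1, swap(1,3) ⇒ [3, 1, 12, 10, 7, 5, 2, 11, 8]
j=4: 7≤8, i=2, swap(2,4) ⇒ [3, 1, 7, 10, 12, 5, 2, 11, 8]
j=5: 5≤8, i=3, swap(3,5) ⇒ [3, 1, 7, 5, 12, 10, 2, 11, 8]
j=6: 2≤8, i=4, swap(4,6) ⇒ [3, 1, 7, 5, 2, 10, 12, 11, 8]
j=7: 11>8, skip
swap(5,8) ⇒ [3, 1, 7, 5, 2, 8, 12, 11, 10]; return 5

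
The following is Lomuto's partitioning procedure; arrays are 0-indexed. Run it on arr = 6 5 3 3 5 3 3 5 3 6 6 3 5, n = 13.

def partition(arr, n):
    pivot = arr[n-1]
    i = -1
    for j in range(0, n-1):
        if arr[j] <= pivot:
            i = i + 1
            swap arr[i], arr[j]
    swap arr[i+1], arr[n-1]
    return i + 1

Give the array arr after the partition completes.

pivot = arr[12] = 5; i = -1
j=0: arr[0]=6 > 5 → no swap
j=1: arr[1]=5 ≤ 5 → i=0, swap arr[0],arr[1] → 5 6 3 3 5 3 3 5 3 6 6 3 5
j=2: arr[2]=3 ≤ 5 → i=1, swap arr[1],arr[2] → 5 3 6 3 5 3 3 5 3 6 6 3 5
j=3: arr[3]=3 ≤ 5 → i=2, swap arr[2],arr[3] → 5 3 3 6 5 3 3 5 3 6 6 3 5
j=4: arr[4]=5 ≤ 5 → i=3, swap arr[3],arr[4] → 5 3 3 5 6 3 3 5 3 6 6 3 5
j=5: arr[5]=3 ≤ 5 → i=4, swap arr[4],arr[5] → 5 3 3 5 3 6 3 5 3 6 6 3 5
j=6: arr[6]=3 ≤ 5 → i=5, swap arr[5],arr[6] → 5 3 3 5 3 3 6 5 3 6 6 3 5
j=7: arr[7]=5 ≤ 5 → i=6, swap arr[6],arr[7] → 5 3 3 5 3 3 5 6 3 6 6 3 5
j=8: arr[8]=3 ≤ 5 → i=7, swap arr[7],arr[8] → 5 3 3 5 3 3 5 3 6 6 6 3 5
j=9: arr[9]=6 > 5 → no swap
j=10: arr[10]=6 > 5 → no swap
j=11: arr[11]=3 ≤ 5 → i=8, swap arr[8],arr[11] → 5 3 3 5 3 3 5 3 3 6 6 6 5
final swap arr[9],arr[12] → 5 3 3 5 3 3 5 3 3 5 6 6 6; return 9

5 3 3 5 3 3 5 3 3 5 6 6 6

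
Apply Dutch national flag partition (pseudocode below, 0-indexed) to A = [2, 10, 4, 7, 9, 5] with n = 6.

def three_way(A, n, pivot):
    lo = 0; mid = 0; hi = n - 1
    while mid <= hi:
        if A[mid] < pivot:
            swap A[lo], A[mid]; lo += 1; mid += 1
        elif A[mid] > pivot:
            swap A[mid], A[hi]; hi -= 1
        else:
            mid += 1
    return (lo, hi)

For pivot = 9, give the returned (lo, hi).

(4, 4)

pivot = 9; lo=0, mid=0, hi=5
A[mid]=2<9: swap A[0],A[0]; lo=1,mid=1 → [2, 10, 4, 7, 9, 5]
A[mid]=10>9: swap A[1],A[5]; hi=4 → [2, 5, 4, 7, 9, 10]
A[mid]=5<9: swap A[1],A[1]; lo=2,mid=2 → [2, 5, 4, 7, 9, 10]
A[mid]=4<9: swap A[2],A[2]; lo=3,mid=3 → [2, 5, 4, 7, 9, 10]
A[mid]=7<9: swap A[3],A[3]; lo=4,mid=4 → [2, 5, 4, 7, 9, 10]
A[mid]=9=9: mid=5
end: lo=4, hi=4; A = [2, 5, 4, 7, 9, 10]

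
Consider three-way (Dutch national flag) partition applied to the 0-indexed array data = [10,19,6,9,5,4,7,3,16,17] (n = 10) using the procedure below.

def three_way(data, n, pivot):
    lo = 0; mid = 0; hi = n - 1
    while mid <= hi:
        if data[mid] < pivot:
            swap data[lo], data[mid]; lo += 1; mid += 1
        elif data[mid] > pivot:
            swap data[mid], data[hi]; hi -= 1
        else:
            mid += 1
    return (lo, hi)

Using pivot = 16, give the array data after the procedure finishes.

[10,6,9,5,4,7,3,16,17,19]

pivot = 16; lo=0, mid=0, hi=9
data[mid]=10<16: swap data[0],data[0]; lo=1,mid=1 → [10,19,6,9,5,4,7,3,16,17]
data[mid]=19>16: swap data[1],data[9]; hi=8 → [10,17,6,9,5,4,7,3,16,19]
data[mid]=17>16: swap data[1],data[8]; hi=7 → [10,16,6,9,5,4,7,3,17,19]
data[mid]=16=16: mid=2
data[mid]=6<16: swap data[1],data[2]; lo=2,mid=3 → [10,6,16,9,5,4,7,3,17,19]
data[mid]=9<16: swap data[2],data[3]; lo=3,mid=4 → [10,6,9,16,5,4,7,3,17,19]
data[mid]=5<16: swap data[3],data[4]; lo=4,mid=5 → [10,6,9,5,16,4,7,3,17,19]
data[mid]=4<16: swap data[4],data[5]; lo=5,mid=6 → [10,6,9,5,4,16,7,3,17,19]
data[mid]=7<16: swap data[5],data[6]; lo=6,mid=7 → [10,6,9,5,4,7,16,3,17,19]
data[mid]=3<16: swap data[6],data[7]; lo=7,mid=8 → [10,6,9,5,4,7,3,16,17,19]
end: lo=7, hi=7; data = [10,6,9,5,4,7,3,16,17,19]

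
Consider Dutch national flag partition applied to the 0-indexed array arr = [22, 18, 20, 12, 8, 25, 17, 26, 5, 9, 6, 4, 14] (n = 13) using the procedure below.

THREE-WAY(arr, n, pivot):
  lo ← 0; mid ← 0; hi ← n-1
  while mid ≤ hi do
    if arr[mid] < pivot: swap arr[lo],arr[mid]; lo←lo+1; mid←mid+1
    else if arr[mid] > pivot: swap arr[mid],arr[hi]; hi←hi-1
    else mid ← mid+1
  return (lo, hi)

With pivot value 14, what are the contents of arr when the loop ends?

[4, 6, 12, 8, 9, 5, 14, 26, 17, 25, 20, 18, 22]

pivot = 14; lo=0, mid=0, hi=12
arr[mid]=22>14: swap arr[0],arr[12]; hi=11 → [14, 18, 20, 12, 8, 25, 17, 26, 5, 9, 6, 4, 22]
arr[mid]=14=14: mid=1
arr[mid]=18>14: swap arr[1],arr[11]; hi=10 → [14, 4, 20, 12, 8, 25, 17, 26, 5, 9, 6, 18, 22]
arr[mid]=4<14: swap arr[0],arr[1]; lo=1,mid=2 → [4, 14, 20, 12, 8, 25, 17, 26, 5, 9, 6, 18, 22]
arr[mid]=20>14: swap arr[2],arr[10]; hi=9 → [4, 14, 6, 12, 8, 25, 17, 26, 5, 9, 20, 18, 22]
arr[mid]=6<14: swap arr[1],arr[2]; lo=2,mid=3 → [4, 6, 14, 12, 8, 25, 17, 26, 5, 9, 20, 18, 22]
arr[mid]=12<14: swap arr[2],arr[3]; lo=3,mid=4 → [4, 6, 12, 14, 8, 25, 17, 26, 5, 9, 20, 18, 22]
arr[mid]=8<14: swap arr[3],arr[4]; lo=4,mid=5 → [4, 6, 12, 8, 14, 25, 17, 26, 5, 9, 20, 18, 22]
arr[mid]=25>14: swap arr[5],arr[9]; hi=8 → [4, 6, 12, 8, 14, 9, 17, 26, 5, 25, 20, 18, 22]
arr[mid]=9<14: swap arr[4],arr[5]; lo=5,mid=6 → [4, 6, 12, 8, 9, 14, 17, 26, 5, 25, 20, 18, 22]
arr[mid]=17>14: swap arr[6],arr[8]; hi=7 → [4, 6, 12, 8, 9, 14, 5, 26, 17, 25, 20, 18, 22]
arr[mid]=5<14: swap arr[5],arr[6]; lo=6,mid=7 → [4, 6, 12, 8, 9, 5, 14, 26, 17, 25, 20, 18, 22]
arr[mid]=26>14: swap arr[7],arr[7]; hi=6 → [4, 6, 12, 8, 9, 5, 14, 26, 17, 25, 20, 18, 22]
end: lo=6, hi=6; arr = [4, 6, 12, 8, 9, 5, 14, 26, 17, 25, 20, 18, 22]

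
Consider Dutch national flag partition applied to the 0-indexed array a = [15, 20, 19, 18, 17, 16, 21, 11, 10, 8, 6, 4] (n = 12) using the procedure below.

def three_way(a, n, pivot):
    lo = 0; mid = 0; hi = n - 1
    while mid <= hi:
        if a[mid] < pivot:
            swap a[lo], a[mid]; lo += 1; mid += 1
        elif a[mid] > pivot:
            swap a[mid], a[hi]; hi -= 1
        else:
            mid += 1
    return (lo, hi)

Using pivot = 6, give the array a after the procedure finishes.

[4, 6, 18, 17, 16, 21, 11, 10, 8, 19, 20, 15]

lo=0 mid=0 hi=11
15>6: swap(0,11), hi=10 ⇒ [4, 20, 19, 18, 17, 16, 21, 11, 10, 8, 6, 15]
4<6: swap(0,0), lo=1 mid=1 ⇒ [4, 20, 19, 18, 17, 16, 21, 11, 10, 8, 6, 15]
20>6: swap(1,10), hi=9 ⇒ [4, 6, 19, 18, 17, 16, 21, 11, 10, 8, 20, 15]
6=6: mid=2
19>6: swap(2,9), hi=8 ⇒ [4, 6, 8, 18, 17, 16, 21, 11, 10, 19, 20, 15]
8>6: swap(2,8), hi=7 ⇒ [4, 6, 10, 18, 17, 16, 21, 11, 8, 19, 20, 15]
10>6: swap(2,7), hi=6 ⇒ [4, 6, 11, 18, 17, 16, 21, 10, 8, 19, 20, 15]
11>6: swap(2,6), hi=5 ⇒ [4, 6, 21, 18, 17, 16, 11, 10, 8, 19, 20, 15]
21>6: swap(2,5), hi=4 ⇒ [4, 6, 16, 18, 17, 21, 11, 10, 8, 19, 20, 15]
16>6: swap(2,4), hi=3 ⇒ [4, 6, 17, 18, 16, 21, 11, 10, 8, 19, 20, 15]
17>6: swap(2,3), hi=2 ⇒ [4, 6, 18, 17, 16, 21, 11, 10, 8, 19, 20, 15]
18>6: swap(2,2), hi=1 ⇒ [4, 6, 18, 17, 16, 21, 11, 10, 8, 19, 20, 15]
done. lo=1 hi=1; a=[4, 6, 18, 17, 16, 21, 11, 10, 8, 19, 20, 15]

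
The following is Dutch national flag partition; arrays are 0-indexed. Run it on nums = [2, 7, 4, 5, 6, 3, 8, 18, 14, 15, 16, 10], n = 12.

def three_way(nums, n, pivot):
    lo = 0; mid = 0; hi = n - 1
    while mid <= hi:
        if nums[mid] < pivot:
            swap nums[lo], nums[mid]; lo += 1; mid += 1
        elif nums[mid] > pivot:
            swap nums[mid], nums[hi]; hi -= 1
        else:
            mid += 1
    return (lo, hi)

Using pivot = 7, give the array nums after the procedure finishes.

pivot = 7; lo=0, mid=0, hi=11
nums[mid]=2<7: swap nums[0],nums[0]; lo=1,mid=1 → [2, 7, 4, 5, 6, 3, 8, 18, 14, 15, 16, 10]
nums[mid]=7=7: mid=2
nums[mid]=4<7: swap nums[1],nums[2]; lo=2,mid=3 → [2, 4, 7, 5, 6, 3, 8, 18, 14, 15, 16, 10]
nums[mid]=5<7: swap nums[2],nums[3]; lo=3,mid=4 → [2, 4, 5, 7, 6, 3, 8, 18, 14, 15, 16, 10]
nums[mid]=6<7: swap nums[3],nums[4]; lo=4,mid=5 → [2, 4, 5, 6, 7, 3, 8, 18, 14, 15, 16, 10]
nums[mid]=3<7: swap nums[4],nums[5]; lo=5,mid=6 → [2, 4, 5, 6, 3, 7, 8, 18, 14, 15, 16, 10]
nums[mid]=8>7: swap nums[6],nums[11]; hi=10 → [2, 4, 5, 6, 3, 7, 10, 18, 14, 15, 16, 8]
nums[mid]=10>7: swap nums[6],nums[10]; hi=9 → [2, 4, 5, 6, 3, 7, 16, 18, 14, 15, 10, 8]
nums[mid]=16>7: swap nums[6],nums[9]; hi=8 → [2, 4, 5, 6, 3, 7, 15, 18, 14, 16, 10, 8]
nums[mid]=15>7: swap nums[6],nums[8]; hi=7 → [2, 4, 5, 6, 3, 7, 14, 18, 15, 16, 10, 8]
nums[mid]=14>7: swap nums[6],nums[7]; hi=6 → [2, 4, 5, 6, 3, 7, 18, 14, 15, 16, 10, 8]
nums[mid]=18>7: swap nums[6],nums[6]; hi=5 → [2, 4, 5, 6, 3, 7, 18, 14, 15, 16, 10, 8]
end: lo=5, hi=5; nums = [2, 4, 5, 6, 3, 7, 18, 14, 15, 16, 10, 8]

[2, 4, 5, 6, 3, 7, 18, 14, 15, 16, 10, 8]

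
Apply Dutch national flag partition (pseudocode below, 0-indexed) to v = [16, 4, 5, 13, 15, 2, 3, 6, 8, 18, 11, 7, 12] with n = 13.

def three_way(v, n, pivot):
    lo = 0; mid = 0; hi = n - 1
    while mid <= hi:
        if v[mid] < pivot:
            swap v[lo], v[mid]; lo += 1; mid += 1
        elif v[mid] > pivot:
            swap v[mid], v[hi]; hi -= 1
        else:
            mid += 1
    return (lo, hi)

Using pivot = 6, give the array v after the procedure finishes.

pivot = 6; lo=0, mid=0, hi=12
v[mid]=16>6: swap v[0],v[12]; hi=11 → [12, 4, 5, 13, 15, 2, 3, 6, 8, 18, 11, 7, 16]
v[mid]=12>6: swap v[0],v[11]; hi=10 → [7, 4, 5, 13, 15, 2, 3, 6, 8, 18, 11, 12, 16]
v[mid]=7>6: swap v[0],v[10]; hi=9 → [11, 4, 5, 13, 15, 2, 3, 6, 8, 18, 7, 12, 16]
v[mid]=11>6: swap v[0],v[9]; hi=8 → [18, 4, 5, 13, 15, 2, 3, 6, 8, 11, 7, 12, 16]
v[mid]=18>6: swap v[0],v[8]; hi=7 → [8, 4, 5, 13, 15, 2, 3, 6, 18, 11, 7, 12, 16]
v[mid]=8>6: swap v[0],v[7]; hi=6 → [6, 4, 5, 13, 15, 2, 3, 8, 18, 11, 7, 12, 16]
v[mid]=6=6: mid=1
v[mid]=4<6: swap v[0],v[1]; lo=1,mid=2 → [4, 6, 5, 13, 15, 2, 3, 8, 18, 11, 7, 12, 16]
v[mid]=5<6: swap v[1],v[2]; lo=2,mid=3 → [4, 5, 6, 13, 15, 2, 3, 8, 18, 11, 7, 12, 16]
v[mid]=13>6: swap v[3],v[6]; hi=5 → [4, 5, 6, 3, 15, 2, 13, 8, 18, 11, 7, 12, 16]
v[mid]=3<6: swap v[2],v[3]; lo=3,mid=4 → [4, 5, 3, 6, 15, 2, 13, 8, 18, 11, 7, 12, 16]
v[mid]=15>6: swap v[4],v[5]; hi=4 → [4, 5, 3, 6, 2, 15, 13, 8, 18, 11, 7, 12, 16]
v[mid]=2<6: swap v[3],v[4]; lo=4,mid=5 → [4, 5, 3, 2, 6, 15, 13, 8, 18, 11, 7, 12, 16]
end: lo=4, hi=4; v = [4, 5, 3, 2, 6, 15, 13, 8, 18, 11, 7, 12, 16]

[4, 5, 3, 2, 6, 15, 13, 8, 18, 11, 7, 12, 16]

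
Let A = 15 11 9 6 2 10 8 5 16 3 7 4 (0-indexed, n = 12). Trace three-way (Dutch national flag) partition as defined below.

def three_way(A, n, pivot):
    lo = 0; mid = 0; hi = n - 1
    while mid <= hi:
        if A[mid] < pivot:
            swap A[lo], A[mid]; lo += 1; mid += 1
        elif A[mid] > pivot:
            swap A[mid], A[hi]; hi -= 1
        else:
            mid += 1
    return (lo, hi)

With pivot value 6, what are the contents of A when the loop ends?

4 3 5 2 6 8 10 16 9 7 11 15

lo=0 mid=0 hi=11
15>6: swap(0,11), hi=10 ⇒ 4 11 9 6 2 10 8 5 16 3 7 15
4<6: swap(0,0), lo=1 mid=1 ⇒ 4 11 9 6 2 10 8 5 16 3 7 15
11>6: swap(1,10), hi=9 ⇒ 4 7 9 6 2 10 8 5 16 3 11 15
7>6: swap(1,9), hi=8 ⇒ 4 3 9 6 2 10 8 5 16 7 11 15
3<6: swap(1,1), lo=2 mid=2 ⇒ 4 3 9 6 2 10 8 5 16 7 11 15
9>6: swap(2,8), hi=7 ⇒ 4 3 16 6 2 10 8 5 9 7 11 15
16>6: swap(2,7), hi=6 ⇒ 4 3 5 6 2 10 8 16 9 7 11 15
5<6: swap(2,2), lo=3 mid=3 ⇒ 4 3 5 6 2 10 8 16 9 7 11 15
6=6: mid=4
2<6: swap(3,4), lo=4 mid=5 ⇒ 4 3 5 2 6 10 8 16 9 7 11 15
10>6: swap(5,6), hi=5 ⇒ 4 3 5 2 6 8 10 16 9 7 11 15
8>6: swap(5,5), hi=4 ⇒ 4 3 5 2 6 8 10 16 9 7 11 15
done. lo=4 hi=4; A=4 3 5 2 6 8 10 16 9 7 11 15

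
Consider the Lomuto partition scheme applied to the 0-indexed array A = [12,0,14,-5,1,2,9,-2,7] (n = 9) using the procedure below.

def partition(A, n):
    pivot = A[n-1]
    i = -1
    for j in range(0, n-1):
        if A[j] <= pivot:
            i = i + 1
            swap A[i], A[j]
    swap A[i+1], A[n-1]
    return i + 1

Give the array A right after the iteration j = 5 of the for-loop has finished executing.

pivot=7, i=-1
j=0: 12>7, skip
j=1: 0≤7, i=0, swap(0,1) ⇒ [0,12,14,-5,1,2,9,-2,7]
j=2: 14>7, skip
j=3: -5≤7, i=1, swap(1,3) ⇒ [0,-5,14,12,1,2,9,-2,7]
j=4: 1≤7, i=2, swap(2,4) ⇒ [0,-5,1,12,14,2,9,-2,7]
j=5: 2≤7, i=3, swap(3,5) ⇒ [0,-5,1,2,14,12,9,-2,7]
(after j=5) A = [0,-5,1,2,14,12,9,-2,7]

[0,-5,1,2,14,12,9,-2,7]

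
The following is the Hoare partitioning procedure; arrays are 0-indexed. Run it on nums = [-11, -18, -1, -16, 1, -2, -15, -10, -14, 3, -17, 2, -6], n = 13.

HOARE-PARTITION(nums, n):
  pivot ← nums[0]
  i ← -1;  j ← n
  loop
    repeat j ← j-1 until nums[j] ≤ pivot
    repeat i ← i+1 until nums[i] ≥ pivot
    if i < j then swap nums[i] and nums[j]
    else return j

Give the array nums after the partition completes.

[-17, -18, -14, -16, -15, -2, 1, -10, -1, 3, -11, 2, -6]

pivot=-11
j stops at 10 (-17), i stops at 0 (-11); swap ⇒ [-17, -18, -1, -16, 1, -2, -15, -10, -14, 3, -11, 2, -6]
j stops at 8 (-14), i stops at 2 (-1); swap ⇒ [-17, -18, -14, -16, 1, -2, -15, -10, -1, 3, -11, 2, -6]
j stops at 6 (-15), i stops at 4 (1); swap ⇒ [-17, -18, -14, -16, -15, -2, 1, -10, -1, 3, -11, 2, -6]
j stops at 4, i stops at 5; i≥j ⇒ return 4. nums=[-17, -18, -14, -16, -15, -2, 1, -10, -1, 3, -11, 2, -6]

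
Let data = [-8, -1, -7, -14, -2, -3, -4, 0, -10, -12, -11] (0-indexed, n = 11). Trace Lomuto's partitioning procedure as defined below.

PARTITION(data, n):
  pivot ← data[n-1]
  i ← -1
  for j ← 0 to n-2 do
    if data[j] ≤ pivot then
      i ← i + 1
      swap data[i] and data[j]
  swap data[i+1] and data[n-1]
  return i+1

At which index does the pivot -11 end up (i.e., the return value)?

2

pivot=-11, i=-1
j=0: -8>-11, skip
j=1: -1>-11, skip
j=2: -7>-11, skip
j=3: -14≤-11, i=0, swap(0,3) ⇒ [-14, -1, -7, -8, -2, -3, -4, 0, -10, -12, -11]
j=4: -2>-11, skip
j=5: -3>-11, skip
j=6: -4>-11, skip
j=7: 0>-11, skip
j=8: -10>-11, skip
j=9: -12≤-11, i=1, swap(1,9) ⇒ [-14, -12, -7, -8, -2, -3, -4, 0, -10, -1, -11]
swap(2,10) ⇒ [-14, -12, -11, -8, -2, -3, -4, 0, -10, -1, -7]; return 2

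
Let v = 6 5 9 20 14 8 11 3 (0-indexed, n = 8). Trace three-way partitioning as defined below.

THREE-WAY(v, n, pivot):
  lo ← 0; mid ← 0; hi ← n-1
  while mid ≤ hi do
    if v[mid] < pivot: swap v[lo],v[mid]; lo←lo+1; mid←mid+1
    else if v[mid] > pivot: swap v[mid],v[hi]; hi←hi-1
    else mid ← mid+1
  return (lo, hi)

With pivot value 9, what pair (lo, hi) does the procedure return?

pivot = 9; lo=0, mid=0, hi=7
v[mid]=6<9: swap v[0],v[0]; lo=1,mid=1 → 6 5 9 20 14 8 11 3
v[mid]=5<9: swap v[1],v[1]; lo=2,mid=2 → 6 5 9 20 14 8 11 3
v[mid]=9=9: mid=3
v[mid]=20>9: swap v[3],v[7]; hi=6 → 6 5 9 3 14 8 11 20
v[mid]=3<9: swap v[2],v[3]; lo=3,mid=4 → 6 5 3 9 14 8 11 20
v[mid]=14>9: swap v[4],v[6]; hi=5 → 6 5 3 9 11 8 14 20
v[mid]=11>9: swap v[4],v[5]; hi=4 → 6 5 3 9 8 11 14 20
v[mid]=8<9: swap v[3],v[4]; lo=4,mid=5 → 6 5 3 8 9 11 14 20
end: lo=4, hi=4; v = 6 5 3 8 9 11 14 20

(4, 4)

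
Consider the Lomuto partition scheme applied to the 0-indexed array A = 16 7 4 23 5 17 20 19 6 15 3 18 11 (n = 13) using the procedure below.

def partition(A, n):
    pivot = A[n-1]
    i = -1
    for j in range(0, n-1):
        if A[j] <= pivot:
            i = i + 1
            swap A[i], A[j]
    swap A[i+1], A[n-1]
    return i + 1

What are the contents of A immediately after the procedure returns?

7 4 5 6 3 11 20 19 23 15 16 18 17

pivot = A[12] = 11; i = -1
j=0: A[0]=16 > 11 → no swap
j=1: A[1]=7 ≤ 11 → i=0, swap A[0],A[1] → 7 16 4 23 5 17 20 19 6 15 3 18 11
j=2: A[2]=4 ≤ 11 → i=1, swap A[1],A[2] → 7 4 16 23 5 17 20 19 6 15 3 18 11
j=3: A[3]=23 > 11 → no swap
j=4: A[4]=5 ≤ 11 → i=2, swap A[2],A[4] → 7 4 5 23 16 17 20 19 6 15 3 18 11
j=5: A[5]=17 > 11 → no swap
j=6: A[6]=20 > 11 → no swap
j=7: A[7]=19 > 11 → no swap
j=8: A[8]=6 ≤ 11 → i=3, swap A[3],A[8] → 7 4 5 6 16 17 20 19 23 15 3 18 11
j=9: A[9]=15 > 11 → no swap
j=10: A[10]=3 ≤ 11 → i=4, swap A[4],A[10] → 7 4 5 6 3 17 20 19 23 15 16 18 11
j=11: A[11]=18 > 11 → no swap
final swap A[5],A[12] → 7 4 5 6 3 11 20 19 23 15 16 18 17; return 5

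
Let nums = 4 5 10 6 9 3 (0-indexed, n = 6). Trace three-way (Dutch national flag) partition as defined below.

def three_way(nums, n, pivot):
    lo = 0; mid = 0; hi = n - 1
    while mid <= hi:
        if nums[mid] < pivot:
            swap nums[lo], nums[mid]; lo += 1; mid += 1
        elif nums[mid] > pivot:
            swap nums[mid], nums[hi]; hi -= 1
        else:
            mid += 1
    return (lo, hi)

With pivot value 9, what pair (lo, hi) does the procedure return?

pivot = 9; lo=0, mid=0, hi=5
nums[mid]=4<9: swap nums[0],nums[0]; lo=1,mid=1 → 4 5 10 6 9 3
nums[mid]=5<9: swap nums[1],nums[1]; lo=2,mid=2 → 4 5 10 6 9 3
nums[mid]=10>9: swap nums[2],nums[5]; hi=4 → 4 5 3 6 9 10
nums[mid]=3<9: swap nums[2],nums[2]; lo=3,mid=3 → 4 5 3 6 9 10
nums[mid]=6<9: swap nums[3],nums[3]; lo=4,mid=4 → 4 5 3 6 9 10
nums[mid]=9=9: mid=5
end: lo=4, hi=4; nums = 4 5 3 6 9 10

(4, 4)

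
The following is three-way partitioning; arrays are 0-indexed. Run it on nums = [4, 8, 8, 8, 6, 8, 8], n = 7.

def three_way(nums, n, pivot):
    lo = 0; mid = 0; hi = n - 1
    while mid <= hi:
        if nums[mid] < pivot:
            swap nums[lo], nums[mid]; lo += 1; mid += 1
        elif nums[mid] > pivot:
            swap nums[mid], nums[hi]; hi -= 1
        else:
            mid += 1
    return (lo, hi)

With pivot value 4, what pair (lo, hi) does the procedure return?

lo=0 mid=0 hi=6
4=4: mid=1
8>4: swap(1,6), hi=5 ⇒ [4, 8, 8, 8, 6, 8, 8]
8>4: swap(1,5), hi=4 ⇒ [4, 8, 8, 8, 6, 8, 8]
8>4: swap(1,4), hi=3 ⇒ [4, 6, 8, 8, 8, 8, 8]
6>4: swap(1,3), hi=2 ⇒ [4, 8, 8, 6, 8, 8, 8]
8>4: swap(1,2), hi=1 ⇒ [4, 8, 8, 6, 8, 8, 8]
8>4: swap(1,1), hi=0 ⇒ [4, 8, 8, 6, 8, 8, 8]
done. lo=0 hi=0; nums=[4, 8, 8, 6, 8, 8, 8]

(0, 0)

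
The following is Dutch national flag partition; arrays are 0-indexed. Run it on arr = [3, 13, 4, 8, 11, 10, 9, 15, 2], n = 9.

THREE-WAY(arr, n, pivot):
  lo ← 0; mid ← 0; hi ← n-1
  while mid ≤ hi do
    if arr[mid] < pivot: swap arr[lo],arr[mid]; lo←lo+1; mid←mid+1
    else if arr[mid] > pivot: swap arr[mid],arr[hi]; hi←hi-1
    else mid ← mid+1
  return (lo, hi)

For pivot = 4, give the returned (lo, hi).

(2, 2)

lo=0 mid=0 hi=8
3<4: swap(0,0), lo=1 mid=1 ⇒ [3, 13, 4, 8, 11, 10, 9, 15, 2]
13>4: swap(1,8), hi=7 ⇒ [3, 2, 4, 8, 11, 10, 9, 15, 13]
2<4: swap(1,1), lo=2 mid=2 ⇒ [3, 2, 4, 8, 11, 10, 9, 15, 13]
4=4: mid=3
8>4: swap(3,7), hi=6 ⇒ [3, 2, 4, 15, 11, 10, 9, 8, 13]
15>4: swap(3,6), hi=5 ⇒ [3, 2, 4, 9, 11, 10, 15, 8, 13]
9>4: swap(3,5), hi=4 ⇒ [3, 2, 4, 10, 11, 9, 15, 8, 13]
10>4: swap(3,4), hi=3 ⇒ [3, 2, 4, 11, 10, 9, 15, 8, 13]
11>4: swap(3,3), hi=2 ⇒ [3, 2, 4, 11, 10, 9, 15, 8, 13]
done. lo=2 hi=2; arr=[3, 2, 4, 11, 10, 9, 15, 8, 13]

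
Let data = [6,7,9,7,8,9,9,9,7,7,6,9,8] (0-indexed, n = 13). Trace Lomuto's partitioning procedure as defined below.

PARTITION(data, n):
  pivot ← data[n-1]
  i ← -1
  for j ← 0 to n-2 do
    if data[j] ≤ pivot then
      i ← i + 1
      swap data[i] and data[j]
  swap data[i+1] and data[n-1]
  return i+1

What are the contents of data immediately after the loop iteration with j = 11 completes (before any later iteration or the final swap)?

pivot = data[12] = 8; i = -1
j=0: data[0]=6 ≤ 8 → i=0, swap data[0],data[0] (no change) → [6,7,9,7,8,9,9,9,7,7,6,9,8]
j=1: data[1]=7 ≤ 8 → i=1, swap data[1],data[1] (no change) → [6,7,9,7,8,9,9,9,7,7,6,9,8]
j=2: data[2]=9 > 8 → no swap
j=3: data[3]=7 ≤ 8 → i=2, swap data[2],data[3] → [6,7,7,9,8,9,9,9,7,7,6,9,8]
j=4: data[4]=8 ≤ 8 → i=3, swap data[3],data[4] → [6,7,7,8,9,9,9,9,7,7,6,9,8]
j=5: data[5]=9 > 8 → no swap
j=6: data[6]=9 > 8 → no swap
j=7: data[7]=9 > 8 → no swap
j=8: data[8]=7 ≤ 8 → i=4, swap data[4],data[8] → [6,7,7,8,7,9,9,9,9,7,6,9,8]
j=9: data[9]=7 ≤ 8 → i=5, swap data[5],data[9] → [6,7,7,8,7,7,9,9,9,9,6,9,8]
j=10: data[10]=6 ≤ 8 → i=6, swap data[6],data[10] → [6,7,7,8,7,7,6,9,9,9,9,9,8]
j=11: data[11]=9 > 8 → no swap
(after j=11) data = [6,7,7,8,7,7,6,9,9,9,9,9,8]

[6,7,7,8,7,7,6,9,9,9,9,9,8]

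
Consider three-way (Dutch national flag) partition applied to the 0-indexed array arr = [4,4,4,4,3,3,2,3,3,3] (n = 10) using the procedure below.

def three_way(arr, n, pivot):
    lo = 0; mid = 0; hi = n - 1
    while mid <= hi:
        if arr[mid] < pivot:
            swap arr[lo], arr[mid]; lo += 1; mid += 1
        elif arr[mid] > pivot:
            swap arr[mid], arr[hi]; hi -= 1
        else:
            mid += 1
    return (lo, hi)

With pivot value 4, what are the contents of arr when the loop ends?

[3,3,2,3,3,3,4,4,4,4]

pivot = 4; lo=0, mid=0, hi=9
arr[mid]=4=4: mid=1
arr[mid]=4=4: mid=2
arr[mid]=4=4: mid=3
arr[mid]=4=4: mid=4
arr[mid]=3<4: swap arr[0],arr[4]; lo=1,mid=5 → [3,4,4,4,4,3,2,3,3,3]
arr[mid]=3<4: swap arr[1],arr[5]; lo=2,mid=6 → [3,3,4,4,4,4,2,3,3,3]
arr[mid]=2<4: swap arr[2],arr[6]; lo=3,mid=7 → [3,3,2,4,4,4,4,3,3,3]
arr[mid]=3<4: swap arr[3],arr[7]; lo=4,mid=8 → [3,3,2,3,4,4,4,4,3,3]
arr[mid]=3<4: swap arr[4],arr[8]; lo=5,mid=9 → [3,3,2,3,3,4,4,4,4,3]
arr[mid]=3<4: swap arr[5],arr[9]; lo=6,mid=10 → [3,3,2,3,3,3,4,4,4,4]
end: lo=6, hi=9; arr = [3,3,2,3,3,3,4,4,4,4]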